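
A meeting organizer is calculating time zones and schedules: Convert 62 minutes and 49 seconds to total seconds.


Minutes: 62
Extra seconds: 49
Seconds per minute: 60
Minutes to seconds: 62 x 60 = 3720
Total: 3720 + 49 = 3769

3769


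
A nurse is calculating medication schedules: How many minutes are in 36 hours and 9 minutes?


Hours: 36
Extra minutes: 9
Minutes per hour: 60
Hours to minutes: 36 x 60 = 2160
Total: 2160 + 9 = 2169

2169


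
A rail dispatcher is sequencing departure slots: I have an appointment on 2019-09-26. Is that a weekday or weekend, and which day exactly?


Date: 2019-09-26
January 1, 2019 is a Tuesday
Day of year: 269
Offset from Jan 1: 268 days
268 mod 7 = 2
Result: Thursday

Thursday


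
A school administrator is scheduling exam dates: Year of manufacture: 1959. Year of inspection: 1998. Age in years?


Birth year: 1959
Current year: 1998
Age = current year - birth year
Age = 1998 - 1959 = 39

39


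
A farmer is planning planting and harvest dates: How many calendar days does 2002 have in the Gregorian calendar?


Year: 2002
Check leap year rules:
Divisible by 4? No
2002 is not a leap year
Days: 365

365


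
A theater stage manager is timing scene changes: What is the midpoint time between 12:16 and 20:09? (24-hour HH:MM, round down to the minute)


Start time: 12:16 = 736 minutes from midnight
End time: 20:09 = 1209 minutes from midnight
Sum: 736 + 1209 = 1945
Midpoint: 1945 / 2 = 972 minutes
Convert: 972 / 60 = 16 hours, 12 minutes
Result: 16:12

16:12


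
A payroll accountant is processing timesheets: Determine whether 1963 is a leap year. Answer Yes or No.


Year: 1963
Divisible by 4? 1963 / 4 = 490.75 -> No
Not divisible by 4, so NOT a leap year

No


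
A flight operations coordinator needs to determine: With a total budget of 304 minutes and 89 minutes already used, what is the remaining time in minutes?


Total budget: 304 minutes
Time used: 89 minutes
Remaining: 304 - 89 = 215 minutes
Percent used: 29.3%
Percent remaining: 70.7%

215


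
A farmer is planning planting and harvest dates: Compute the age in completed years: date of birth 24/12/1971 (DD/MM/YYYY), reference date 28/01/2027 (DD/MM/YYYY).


Birth: 1971-12-24
Reference: 2027-01-28
Year difference: 2027 - 1971 = 56
Has birthday (12-24) occurred by 01-28? No
Birthday not yet reached this year -> subtract 1
Age in full years: 55

55


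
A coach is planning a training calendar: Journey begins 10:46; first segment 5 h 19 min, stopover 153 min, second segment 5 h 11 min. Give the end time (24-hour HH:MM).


Depart: 10:46
Leg 1: +319 min -> 16:05
Layover: +153 min -> 18:38
Leg 2: +311 min -> 23:49
Total travel: 783 minutes = 13h 3m
Arrival: 23:49

23:49


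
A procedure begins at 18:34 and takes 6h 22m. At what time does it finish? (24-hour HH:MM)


Start time: 18:34
Adding: 6 hours 22 minutes
Minutes: 34 + 22 = 56
Hours: 18 + 6 + 0 = 24
Hour wraparound: 24 mod 24 = 0
Result: 00:56

00:56


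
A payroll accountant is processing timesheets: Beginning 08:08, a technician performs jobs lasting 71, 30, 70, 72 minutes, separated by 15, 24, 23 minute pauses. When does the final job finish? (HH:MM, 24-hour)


Start: 08:08 = 488 min from midnight
  after task 1 (71 min): 09:19
  after break (15 min): 09:34
  after task 2 (30 min): 10:04
  after break (24 min): 10:28
  after task 3 (70 min): 11:38
  after break (23 min): 12:01
  after task 4 (72 min): 13:13
Total elapsed: 305 minutes
End time: 13:13

13:13


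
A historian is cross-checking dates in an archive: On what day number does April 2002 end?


Month: April
Year: 2002
April is a 30-day month
Total: 30 days

30


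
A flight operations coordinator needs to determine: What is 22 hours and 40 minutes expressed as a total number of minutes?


Hours: 22
Minutes: 40
Convert hours to minutes: 22 x 60 = 1320
Add remaining minutes: 1320 + 40 = 1360

1360


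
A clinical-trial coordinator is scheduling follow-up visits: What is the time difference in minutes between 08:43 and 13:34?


Start time: 08:43 = 523 minutes from midnight
End time: 13:34 = 814 minutes from midnight
Difference: 814 - 523 = 291 minutes
That is 4 hours and 51 minutes

291


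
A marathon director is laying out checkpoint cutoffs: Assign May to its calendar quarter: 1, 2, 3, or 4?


Month: May (month 5)
Q1: January-March (months 1-3)
Q2: April-June (months 4-6)
Q3: July-September (months 7-9)
Q4: October-December (months 10-12)
Month 5 falls in Q2

2


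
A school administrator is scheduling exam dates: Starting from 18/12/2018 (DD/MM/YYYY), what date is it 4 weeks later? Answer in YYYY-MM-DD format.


Start: 2018-12-18
Weeks to add: 4
Convert to days: 4 x 7 = 28 days
Add 28 days to 2018-12-18
Result: 2019-01-15

2019-01-15


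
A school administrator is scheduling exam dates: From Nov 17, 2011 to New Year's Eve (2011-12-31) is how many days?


Start: November 17, 2011
End: December 31, 2011
Days left in November: 13
December: 31
Sum of remaining months: 31
Total: 13 + 31 = 44

44


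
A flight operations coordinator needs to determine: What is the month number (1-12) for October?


Calendar month order:
9. September
10. October <--
11. November
October is month number 10

10


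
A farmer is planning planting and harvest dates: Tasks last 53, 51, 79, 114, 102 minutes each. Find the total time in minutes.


Durations: 53, 51, 79, 114, 102
Running sum: 53
+ 51 = 104
+ 79 = 183
+ 114 = 297
+ 102 = 399
Total duration: 399 minutes
That is 6 hours and 39 minutes

399


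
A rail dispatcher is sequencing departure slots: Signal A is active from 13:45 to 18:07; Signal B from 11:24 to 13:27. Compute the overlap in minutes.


Interval A: [825, 1087] minutes from midnight
Interval B: [684, 807] minutes from midnight
Overlap start = max(825, 684) = 825
Overlap end = min(1087, 807) = 807
End <= start, so the intervals do not overlap: 0 minutes

0


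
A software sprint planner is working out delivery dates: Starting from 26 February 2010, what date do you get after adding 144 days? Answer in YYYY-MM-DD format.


Start: 2010-02-26
Adding 144 days
Days remaining in February: 2
After February: 142 days still to add
March 2010: 31 days, 111 remaining
April 2010: 30 days, 81 remaining
May 2010: 31 days, 50 remaining
June 2010: 30 days, 20 remaining
Result: 2010-07-20

2010-07-20


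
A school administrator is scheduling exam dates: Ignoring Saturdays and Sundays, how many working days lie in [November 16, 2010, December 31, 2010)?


Start: 2010-11-16 (Tuesday)
End (exclusive): 2010-12-31 (Friday)
Total calendar days: 45
Full weeks: 45 // 7 = 6 -> 30 weekdays
Remaining 3 days starting on Tuesday:
  Tue(w), Wed(w), Thu(w) -> 3 weekdays
Total business days: 30 + 3 = 33

33


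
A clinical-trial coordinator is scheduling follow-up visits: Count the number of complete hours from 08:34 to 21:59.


Start: 08:34
End: 21:59
Hour difference: 21 - 8 = 13 hours
Minute difference: 59 - 34 = 25 minutes
Total minutes: 805
Complete hours: 805 / 60 = 13 (remainder 25)

13


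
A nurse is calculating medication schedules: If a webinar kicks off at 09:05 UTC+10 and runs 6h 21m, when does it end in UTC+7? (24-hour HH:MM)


Start: 09:05 in UTC+10
Step 1 - add duration:
  minutes: 5 + 21 = 26
  hours: 9 + 6 + 0 = 15
  end in UTC+10: 15:26
Step 2 - convert UTC+10 -> UTC+7:
  offset difference: 7 - (10) = -3 hours
  15 + (-3) = 12 -> mod 24 = 12
Result: 12:26 in UTC+7

12:26


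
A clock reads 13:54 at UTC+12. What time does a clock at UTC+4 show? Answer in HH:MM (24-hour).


Local time: 13:54 at UTC+12 (offset 12h)
Target zone: UTC+4 (offset 4h)
Difference: 4 - (12) = -8 hours
Calculation: 13 + (-8) = 5
Result: 05:54

05:54


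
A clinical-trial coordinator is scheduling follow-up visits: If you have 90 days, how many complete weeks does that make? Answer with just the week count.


Total days: 90
Days per week: 7
Division: 90 / 7 = 12 remainder 6
Complete weeks: 12
Remaining days: 6

12


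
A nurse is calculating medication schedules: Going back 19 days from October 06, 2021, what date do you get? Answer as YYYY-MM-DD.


Start: 2021-10-06
Subtracting 19 days
Days already passed in October: 6
After going back through October: 13 more days to subtract
September 2021 has 30 days, need 13
Result: 2021-09-17

2021-09-17


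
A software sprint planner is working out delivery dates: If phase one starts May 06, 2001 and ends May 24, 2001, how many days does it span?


Start date: 2001-05-06
End date: 2001-05-24
May 2001: +18 days
Total: 18 days

18


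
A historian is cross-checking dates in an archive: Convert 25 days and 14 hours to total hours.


Days: 25
Extra hours: 14
Hours per day: 24
Days to hours: 25 x 24 = 600
Total: 600 + 14 = 614

614


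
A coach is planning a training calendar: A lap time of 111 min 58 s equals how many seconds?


Minutes: 111
Seconds: 58
Convert minutes to seconds: 111 x 60 = 6660
Add remaining seconds: 6660 + 58 = 6718

6718


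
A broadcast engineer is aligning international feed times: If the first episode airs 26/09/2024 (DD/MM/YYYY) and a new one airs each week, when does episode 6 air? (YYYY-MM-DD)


First occurrence: 2024-09-26 (occurrence 1)
Each occurrence is 7 days after the previous.
Occurrence 6 is 5 weeks after the first.
5 weeks = 35 days
2024-09-26 + 35 days = 2024-10-31

2024-10-31


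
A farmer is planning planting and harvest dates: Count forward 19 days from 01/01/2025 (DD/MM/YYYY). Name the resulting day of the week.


Start: 2025-01-01 (Wednesday)
Step 1 - find target date: add 19 days
  2025-01-01 + 19 days = 2025-01-20
Step 2 - day of week:
  19 mod 7 = 5
  Wednesday + 5 days -> Monday
Result: Monday (2025-01-20)

Monday


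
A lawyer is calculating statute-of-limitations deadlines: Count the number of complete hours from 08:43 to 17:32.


Start: 08:43
End: 17:32
Hour difference: 17 - 8 = 9 hours
Minute difference: 32 - 43 = -11 minutes
Total minutes: 529
Complete hours: 529 / 60 = 8 (remainder 49)

8


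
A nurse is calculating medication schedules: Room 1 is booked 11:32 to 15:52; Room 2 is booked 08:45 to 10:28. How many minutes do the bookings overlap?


Interval A: [692, 952] minutes from midnight
Interval B: [525, 628] minutes from midnight
Overlap start = max(692, 525) = 692
Overlap end = min(952, 628) = 628
End <= start, so the intervals do not overlap: 0 minutes

0


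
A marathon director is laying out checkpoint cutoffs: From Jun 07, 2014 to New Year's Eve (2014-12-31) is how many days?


Start: June 07, 2014
End: December 31, 2014
Days left in June: 23
July: 31
August: 31
September: 30
October: 31
... plus remaining months
Sum of remaining months: 184
Total: 23 + 184 = 207

207


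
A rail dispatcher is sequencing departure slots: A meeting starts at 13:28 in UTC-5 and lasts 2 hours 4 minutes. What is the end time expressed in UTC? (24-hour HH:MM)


Start: 13:28 in UTC-5
Step 1 - add duration:
  minutes: 28 + 4 = 32
  hours: 13 + 2 + 0 = 15
  end in UTC-5: 15:32
Step 2 - convert UTC-5 -> UTC:
  offset difference: 0 - (-5) = 5 hours
  15 + (5) = 20 -> mod 24 = 20
Result: 20:32 in UTC

20:32


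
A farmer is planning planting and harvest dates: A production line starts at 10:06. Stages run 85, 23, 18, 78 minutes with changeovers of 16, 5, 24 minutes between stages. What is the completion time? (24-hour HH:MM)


Start: 10:06 = 606 min from midnight
  after task 1 (85 min): 11:31
  after break (16 min): 11:47
  after task 2 (23 min): 12:10
  after break (5 min): 12:15
  after task 3 (18 min): 12:33
  after break (24 min): 12:57
  after task 4 (78 min): 14:15
Total elapsed: 249 minutes
End time: 14:15

14:15


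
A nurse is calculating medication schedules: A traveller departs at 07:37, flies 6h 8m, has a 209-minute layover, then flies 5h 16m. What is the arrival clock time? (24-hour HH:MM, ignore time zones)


Depart: 07:37
Leg 1: +368 min -> 13:45
Layover: +209 min -> 17:14
Leg 2: +316 min -> 22:30
Total travel: 893 minutes = 14h 53m
Arrival: 22:30

22:30


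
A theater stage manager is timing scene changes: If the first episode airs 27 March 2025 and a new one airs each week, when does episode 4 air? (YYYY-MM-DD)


First occurrence: 2025-03-27 (occurrence 1)
Each occurrence is 7 days after the previous.
Occurrence 4 is 3 weeks after the first.
3 weeks = 21 days
2025-03-27 + 21 days = 2025-04-17

2025-04-17


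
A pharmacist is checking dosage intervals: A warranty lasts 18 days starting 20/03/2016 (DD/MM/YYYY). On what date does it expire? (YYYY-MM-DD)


Start: 2016-03-20
Adding 18 days
Days remaining in March: 11
After March: 7 days still to add
April 2016 has 30 days, need 7
Result: 2016-04-07

2016-04-07


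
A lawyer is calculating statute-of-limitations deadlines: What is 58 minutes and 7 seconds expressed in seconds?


Minutes: 58
Extra seconds: 7
Seconds per minute: 60
Minutes to seconds: 58 x 60 = 3480
Total: 3480 + 7 = 3487

3487


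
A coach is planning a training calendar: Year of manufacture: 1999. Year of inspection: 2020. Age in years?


Birth year: 1999
Current year: 2020
Age = current year - birth year
Age = 2020 - 1999 = 21

21


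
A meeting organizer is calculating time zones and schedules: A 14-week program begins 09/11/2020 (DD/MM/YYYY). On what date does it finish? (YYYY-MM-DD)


Start: 2020-11-09
Weeks to add: 14
Convert to days: 14 x 7 = 98 days
Add 98 days to 2020-11-09
Result: 2021-02-15

2021-02-15


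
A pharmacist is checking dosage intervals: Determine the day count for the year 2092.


Year: 2092
Check leap year rules:
Divisible by 4? Yes
Divisible by 100? No
2092 is a leap year
Days: 366

366


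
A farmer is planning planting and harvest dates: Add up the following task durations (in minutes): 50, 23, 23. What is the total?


Durations: 50, 23, 23
Running sum: 50
+ 23 = 73
+ 23 = 96
Total duration: 96 minutes
That is 1 hours and 36 minutes

96


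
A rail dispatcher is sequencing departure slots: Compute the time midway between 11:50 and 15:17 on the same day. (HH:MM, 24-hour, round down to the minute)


Start time: 11:50 = 710 minutes from midnight
End time: 15:17 = 917 minutes from midnight
Sum: 710 + 917 = 1627
Midpoint: 1627 / 2 = 813 minutes
Convert: 813 / 60 = 13 hours, 33 minutes
Result: 13:33

13:33


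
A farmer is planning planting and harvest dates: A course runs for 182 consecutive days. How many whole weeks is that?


Total days: 182
Days per week: 7
Division: 182 / 7 = 26 remainder 0
Complete weeks: 26
Remaining days: 0

26


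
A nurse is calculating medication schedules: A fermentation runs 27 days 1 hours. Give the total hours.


Days: 27
Extra hours: 1
Hours per day: 24
Days to hours: 27 x 24 = 648
Total: 648 + 1 = 649

649


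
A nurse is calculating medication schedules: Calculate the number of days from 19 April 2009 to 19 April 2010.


Start date: 2009-04-19
End date: 2010-04-19
Apr 2009: +12 days
May 2009: +31 days
Jun 2009: +30 days
... (10 more months)
Total: 365 days

365


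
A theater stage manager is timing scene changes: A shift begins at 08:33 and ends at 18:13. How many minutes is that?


Start time: 08:33 = 513 minutes from midnight
End time: 18:13 = 1093 minutes from midnight
Difference: 1093 - 513 = 580 minutes
That is 9 hours and 40 minutes

580


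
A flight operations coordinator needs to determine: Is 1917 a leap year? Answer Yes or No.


Year: 1917
Divisible by 4? 1917 / 4 = 479.25 -> No
Not divisible by 4, so NOT a leap year

No


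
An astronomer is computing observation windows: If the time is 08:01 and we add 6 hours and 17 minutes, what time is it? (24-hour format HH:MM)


Start time: 08:01
Adding: 6 hours 17 minutes
Minutes: 1 + 17 = 18
Hours: 8 + 6 + 0 = 14
Result: 14:18

14:18


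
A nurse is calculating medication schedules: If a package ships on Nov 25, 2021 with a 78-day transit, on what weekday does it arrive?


Start: 2021-11-25 (Thursday)
Step 1 - find target date: add 78 days
  2021-11-25 + 78 days = 2022-02-11
Step 2 - day of week:
  78 mod 7 = 1
  Thursday + 1 days -> Friday
Result: Friday (2022-02-11)

Friday


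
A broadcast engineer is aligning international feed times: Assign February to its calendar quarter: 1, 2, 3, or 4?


Month: February (month 2)
Q1: January-March (months 1-3)
Q2: April-June (months 4-6)
Q3: July-September (months 7-9)
Q4: October-December (months 10-12)
Month 2 falls in Q1

1


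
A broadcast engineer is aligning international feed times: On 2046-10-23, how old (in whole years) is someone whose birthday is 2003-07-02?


Birth: 2003-07-02
Reference: 2046-10-23
Year difference: 2046 - 2003 = 43
Has birthday (07-02) occurred by 10-23? Yes
Age in full years: 43

43


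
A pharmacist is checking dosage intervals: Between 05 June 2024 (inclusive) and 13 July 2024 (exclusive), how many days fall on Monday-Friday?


Start: 2024-06-05 (Wednesday)
End (exclusive): 2024-07-13 (Saturday)
Total calendar days: 38
Full weeks: 38 // 7 = 5 -> 25 weekdays
Remaining 3 days starting on Wednesday:
  Wed(w), Thu(w), Fri(w) -> 3 weekdays
Total business days: 25 + 3 = 28

28


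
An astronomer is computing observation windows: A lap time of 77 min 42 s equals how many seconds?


Minutes: 77
Seconds: 42
Convert minutes to seconds: 77 x 60 = 4620
Add remaining seconds: 4620 + 42 = 4662

4662


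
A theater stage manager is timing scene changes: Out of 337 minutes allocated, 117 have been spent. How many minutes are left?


Total budget: 337 minutes
Time used: 117 minutes
Remaining: 337 - 117 = 220 minutes
Percent used: 34.7%
Percent remaining: 65.3%

220


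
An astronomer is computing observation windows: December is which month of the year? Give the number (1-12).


Calendar month order:
11. November
12. December <--
December is month number 12

12


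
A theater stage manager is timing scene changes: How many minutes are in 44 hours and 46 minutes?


Hours: 44
Extra minutes: 46
Minutes per hour: 60
Hours to minutes: 44 x 60 = 2640
Total: 2640 + 46 = 2686

2686


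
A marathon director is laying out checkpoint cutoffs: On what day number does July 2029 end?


Month: July
Year: 2029
July is a 31-day month
Total: 31 days

31


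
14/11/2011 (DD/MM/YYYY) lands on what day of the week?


Date: 2011-11-14
January 1, 2011 is a Saturday
Day of year: 318
Offset from Jan 1: 317 days
317 mod 7 = 2
Result: Monday

Monday


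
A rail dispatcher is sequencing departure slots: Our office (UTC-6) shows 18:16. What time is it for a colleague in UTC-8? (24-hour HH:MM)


Local time: 18:16 at UTC-6 (offset -6h)
Target zone: UTC-8 (offset -8h)
Difference: -8 - (-6) = -2 hours
Calculation: 18 + (-2) = 16
Result: 16:16

16:16


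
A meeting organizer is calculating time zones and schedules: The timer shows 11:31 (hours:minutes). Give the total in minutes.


Hours: 11
Minutes: 31
Convert hours to minutes: 11 x 60 = 660
Add remaining minutes: 660 + 31 = 691

691


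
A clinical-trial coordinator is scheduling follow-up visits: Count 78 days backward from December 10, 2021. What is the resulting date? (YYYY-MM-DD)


Start: 2021-12-10
Subtracting 78 days
Days already passed in December: 10
After going back through December: 68 more days to subtract
November 2021: 30 days, 38 remaining
October 2021: 31 days, 7 remaining
September 2021 has 30 days, need 7
Result: 2021-09-23

2021-09-23


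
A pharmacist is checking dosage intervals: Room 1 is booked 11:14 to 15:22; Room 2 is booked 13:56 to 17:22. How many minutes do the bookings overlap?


Interval A: [674, 922] minutes from midnight
Interval B: [836, 1042] minutes from midnight
Overlap start = max(674, 836) = 836
Overlap end = min(922, 1042) = 922
Overlap = 922 - 836 = 86 minutes

86


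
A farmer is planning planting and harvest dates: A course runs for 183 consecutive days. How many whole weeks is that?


Total days: 183
Days per week: 7
Division: 183 / 7 = 26 remainder 1
Complete weeks: 26
Remaining days: 1

26


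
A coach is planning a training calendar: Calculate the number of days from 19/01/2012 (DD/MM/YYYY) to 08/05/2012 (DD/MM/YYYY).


Start date: 2012-01-19
End date: 2012-05-08
Jan 2012: +13 days
Feb 2012: +29 days
Mar 2012: +31 days
Apr 2012: +30 days
May 2012: +7 days
Total: 110 days

110


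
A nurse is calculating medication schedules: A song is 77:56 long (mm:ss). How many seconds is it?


Minutes: 77
Extra seconds: 56
Seconds per minute: 60
Minutes to seconds: 77 x 60 = 4620
Total: 4620 + 56 = 4676

4676


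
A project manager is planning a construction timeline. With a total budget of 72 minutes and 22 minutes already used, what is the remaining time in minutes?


Total budget: 72 minutes
Time used: 22 minutes
Remaining: 72 - 22 = 50 minutes
Percent used: 30.6%
Percent remaining: 69.4%

50


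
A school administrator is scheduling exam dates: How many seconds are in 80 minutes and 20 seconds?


Minutes: 80
Seconds: 20
Convert minutes to seconds: 80 x 60 = 4800
Add remaining seconds: 4800 + 20 = 4820

4820


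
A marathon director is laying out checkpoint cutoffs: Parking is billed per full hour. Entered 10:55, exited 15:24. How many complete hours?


Start: 10:55
End: 15:24
Hour difference: 15 - 10 = 5 hours
Minute difference: 24 - 55 = -31 minutes
Total minutes: 269
Complete hours: 269 / 60 = 4 (remainder 29)

4


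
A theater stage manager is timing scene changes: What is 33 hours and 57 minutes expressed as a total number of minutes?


Hours: 33
Minutes: 57
Convert hours to minutes: 33 x 60 = 1980
Add remaining minutes: 1980 + 57 = 2037

2037


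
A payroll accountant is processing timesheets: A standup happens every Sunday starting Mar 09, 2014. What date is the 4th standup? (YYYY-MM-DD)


First occurrence: 2014-03-09 (occurrence 1)
Each occurrence is 7 days after the previous.
Occurrence 4 is 3 weeks after the first.
3 weeks = 21 days
2014-03-09 + 21 days = 2014-03-30

2014-03-30


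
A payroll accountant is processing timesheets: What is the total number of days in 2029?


Year: 2029
Check leap year rules:
Divisible by 4? No
2029 is not a leap year
Days: 365

365


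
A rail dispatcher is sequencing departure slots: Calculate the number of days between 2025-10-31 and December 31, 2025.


Start: October 31, 2025
End: December 31, 2025
Days left in October: 0
November: 30
December: 31
Sum of remaining months: 61
Total: 0 + 61 = 61

61


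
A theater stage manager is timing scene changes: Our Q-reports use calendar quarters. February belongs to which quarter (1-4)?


Month: February (month 2)
Q1: January-March (months 1-3)
Q2: April-June (months 4-6)
Q3: July-September (months 7-9)
Q4: October-December (months 10-12)
Month 2 falls in Q1

1


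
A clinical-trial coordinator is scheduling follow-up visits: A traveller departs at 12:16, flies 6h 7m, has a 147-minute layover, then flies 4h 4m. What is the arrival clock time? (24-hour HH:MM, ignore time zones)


Depart: 12:16
Leg 1: +367 min -> 18:23
Layover: +147 min -> 20:50
Leg 2: +244 min -> 00:54
Total travel: 758 minutes = 12h 38m
Arrival: 00:54

00:54


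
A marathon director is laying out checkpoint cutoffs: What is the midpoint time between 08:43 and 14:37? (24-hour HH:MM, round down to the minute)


Start time: 08:43 = 523 minutes from midnight
End time: 14:37 = 877 minutes from midnight
Sum: 523 + 877 = 1400
Midpoint: 1400 / 2 = 700 minutes
Convert: 700 / 60 = 11 hours, 40 minutes
Result: 11:40

11:40


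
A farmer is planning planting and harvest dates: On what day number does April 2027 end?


Month: April
Year: 2027
April is a 30-day month
Total: 30 days

30


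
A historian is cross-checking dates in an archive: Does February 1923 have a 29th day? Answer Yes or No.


Year: 1923
Divisible by 4? 1923 / 4 = 480.75 -> No
Not divisible by 4, so NOT a leap year

No


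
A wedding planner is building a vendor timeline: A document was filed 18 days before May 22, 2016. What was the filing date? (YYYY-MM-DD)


Start: 2016-05-22
Subtracting 18 days
Days already passed in May: 22
Result: 2016-05-04

2016-05-04


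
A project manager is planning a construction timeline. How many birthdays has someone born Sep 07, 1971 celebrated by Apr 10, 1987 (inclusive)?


Birth: 1971-09-07
Reference: 1987-04-10
Year difference: 1987 - 1971 = 16
Has birthday (09-07) occurred by 04-10? No
Birthday not yet reached this year -> subtract 1
Age in full years: 15

15


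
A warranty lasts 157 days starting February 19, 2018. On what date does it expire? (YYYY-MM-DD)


Start: 2018-02-19
Adding 157 days
Days remaining in February: 9
After February: 148 days still to add
March 2018: 31 days, 117 remaining
April 2018: 30 days, 87 remaining
May 2018: 31 days, 56 remaining
June 2018: 30 days, 26 remaining
Result: 2018-07-26

2018-07-26


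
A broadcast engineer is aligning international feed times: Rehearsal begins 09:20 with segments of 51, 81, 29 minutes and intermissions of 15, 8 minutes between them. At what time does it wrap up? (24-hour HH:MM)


Start: 09:20 = 560 min from midnight
  after task 1 (51 min): 10:11
  after break (15 min): 10:26
  after task 2 (81 min): 11:47
  after break (8 min): 11:55
  after task 3 (29 min): 12:24
Total elapsed: 184 minutes
End time: 12:24

12:24


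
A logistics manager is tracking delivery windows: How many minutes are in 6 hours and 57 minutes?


Hours: 6
Extra minutes: 57
Minutes per hour: 60
Hours to minutes: 6 x 60 = 360
Total: 360 + 57 = 417

417


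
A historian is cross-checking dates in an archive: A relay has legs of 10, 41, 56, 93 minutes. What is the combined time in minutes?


Durations: 10, 41, 56, 93
Running sum: 10
+ 41 = 51
+ 56 = 107
+ 93 = 200
Total duration: 200 minutes
That is 3 hours and 20 minutes

200


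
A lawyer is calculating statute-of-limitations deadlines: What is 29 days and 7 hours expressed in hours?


Days: 29
Extra hours: 7
Hours per day: 24
Days to hours: 29 x 24 = 696
Total: 696 + 7 = 703

703


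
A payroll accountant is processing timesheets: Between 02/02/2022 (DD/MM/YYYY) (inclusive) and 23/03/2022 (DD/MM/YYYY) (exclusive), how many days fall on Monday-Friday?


Start: 2022-02-02 (Wednesday)
End (exclusive): 2022-03-23 (Wednesday)
Total calendar days: 49
Full weeks: 49 // 7 = 7 -> 35 weekdays
Remaining 0 days starting on Wednesday:
Total business days: 35 + 0 = 35

35


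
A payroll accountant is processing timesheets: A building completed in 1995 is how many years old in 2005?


Birth year: 1995
Current year: 2005
Age = current year - birth year
Age = 2005 - 1995 = 10

10


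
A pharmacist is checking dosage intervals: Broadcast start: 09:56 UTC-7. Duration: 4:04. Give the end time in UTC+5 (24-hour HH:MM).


Start: 09:56 in UTC-7
Step 1 - add duration:
  minutes: 56 + 4 = 60 (carry 1h)
  hours: 9 + 4 + 1 = 14
  end in UTC-7: 14:00
Step 2 - convert UTC-7 -> UTC+5:
  offset difference: 5 - (-7) = 12 hours
  14 + (12) = 26 -> mod 24 = 2
Result: 02:00 in UTC+5

02:00


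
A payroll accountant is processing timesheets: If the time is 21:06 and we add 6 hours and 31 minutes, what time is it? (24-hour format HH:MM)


Start time: 21:06
Adding: 6 hours 31 minutes
Minutes: 6 + 31 = 37
Hours: 21 + 6 + 0 = 27
Hour wraparound: 27 mod 24 = 3
Result: 03:37

03:37


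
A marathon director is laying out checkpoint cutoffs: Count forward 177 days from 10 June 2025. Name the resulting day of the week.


Start: 2025-06-10 (Tuesday)
Step 1 - find target date: add 177 days
  2025-06-10 + 177 days = 2025-12-04
Step 2 - day of week:
  177 mod 7 = 2
  Tuesday + 2 days -> Thursday
Result: Thursday (2025-12-04)

Thursday


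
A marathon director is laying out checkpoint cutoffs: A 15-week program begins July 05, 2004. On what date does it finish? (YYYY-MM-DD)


Start: 2004-07-05
Weeks to add: 15
Convert to days: 15 x 7 = 105 days
Add 105 days to 2004-07-05
Result: 2004-10-18

2004-10-18


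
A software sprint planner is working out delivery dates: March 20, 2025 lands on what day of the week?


Date: 2025-03-20
January 1, 2025 is a Wednesday
Day of year: 79
Offset from Jan 1: 78 days
78 mod 7 = 1
Result: Thursday

Thursday


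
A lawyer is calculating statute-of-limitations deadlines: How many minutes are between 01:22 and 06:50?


Start time: 01:22 = 82 minutes from midnight
End time: 06:50 = 410 minutes from midnight
Difference: 410 - 82 = 328 minutes
That is 5 hours and 28 minutes

328


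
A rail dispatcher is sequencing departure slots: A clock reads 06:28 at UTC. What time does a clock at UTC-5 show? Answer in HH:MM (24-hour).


Local time: 06:28 at UTC (offset 0h)
Target zone: UTC-5 (offset -5h)
Difference: -5 - (0) = -5 hours
Calculation: 6 + (-5) = 1
Result: 01:28

01:28


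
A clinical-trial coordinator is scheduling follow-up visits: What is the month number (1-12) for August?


Calendar month order:
7. July
8. August <--
9. September
August is month number 8

8


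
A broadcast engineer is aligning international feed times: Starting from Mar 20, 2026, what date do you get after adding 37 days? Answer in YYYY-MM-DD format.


Start: 2026-03-20
Adding 37 days
Days remaining in March: 11
After March: 26 days still to add
April 2026 has 30 days, need 26
Result: 2026-04-26

2026-04-26


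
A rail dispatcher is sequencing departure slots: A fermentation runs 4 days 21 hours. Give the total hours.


Days: 4
Extra hours: 21
Hours per day: 24
Days to hours: 4 x 24 = 96
Total: 96 + 21 = 117

117


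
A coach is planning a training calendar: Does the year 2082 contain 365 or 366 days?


Year: 2082
Check leap year rules:
Divisible by 4? No
2082 is not a leap year
Days: 365

365


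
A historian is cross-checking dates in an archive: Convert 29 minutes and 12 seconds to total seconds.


Minutes: 29
Extra seconds: 12
Seconds per minute: 60
Minutes to seconds: 29 x 60 = 1740
Total: 1740 + 12 = 1752

1752


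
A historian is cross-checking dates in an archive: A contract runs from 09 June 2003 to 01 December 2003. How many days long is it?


Start date: 2003-06-09
End date: 2003-12-01
Jun 2003: +22 days
Jul 2003: +31 days
Aug 2003: +31 days
... (3 more months)
Total: 175 days

175


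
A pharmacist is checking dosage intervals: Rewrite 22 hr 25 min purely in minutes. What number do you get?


Hours: 22
Extra minutes: 25
Minutes per hour: 60
Hours to minutes: 22 x 60 = 1320
Total: 1320 + 25 = 1345

1345


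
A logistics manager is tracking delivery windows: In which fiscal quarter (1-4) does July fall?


Month: July (month 7)
Q1: January-March (months 1-3)
Q2: April-June (months 4-6)
Q3: July-September (months 7-9)
Q4: October-December (months 10-12)
Month 7 falls in Q3

3


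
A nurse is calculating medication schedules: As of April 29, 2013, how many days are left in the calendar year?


Start: April 29, 2013
End: December 31, 2013
Days left in April: 1
May: 31
June: 30
July: 31
August: 31
... plus remaining months
Sum of remaining months: 245
Total: 1 + 245 = 246

246


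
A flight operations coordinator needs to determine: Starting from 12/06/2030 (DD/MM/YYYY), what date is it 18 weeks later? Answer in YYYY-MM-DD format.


Start: 2030-06-12
Weeks to add: 18
Convert to days: 18 x 7 = 126 days
Add 126 days to 2030-06-12
Result: 2030-10-16

2030-10-16


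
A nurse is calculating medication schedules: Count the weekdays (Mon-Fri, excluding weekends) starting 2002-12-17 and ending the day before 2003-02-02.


Start: 2002-12-17 (Tuesday)
End (exclusive): 2003-02-02 (Sunday)
Total calendar days: 47
Full weeks: 47 // 7 = 6 -> 30 weekdays
Remaining 5 days starting on Tuesday:
  Tue(w), Wed(w), Thu(w), Fri(w), Sat(-) -> 4 weekdays
Total business days: 30 + 4 = 34

34


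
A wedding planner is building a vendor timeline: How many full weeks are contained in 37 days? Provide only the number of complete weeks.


Total days: 37
Days per week: 7
Division: 37 / 7 = 5 remainder 2
Complete weeks: 5
Remaining days: 2

5


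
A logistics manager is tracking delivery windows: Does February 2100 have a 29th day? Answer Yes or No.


Year: 2100
Divisible by 4? 2100 / 4 = 525.0 -> Yes
Divisible by 100? 2100 / 100 = 21.0 -> Yes
Divisible by 400? 2100 / 400 = 5.25 -> No
Divisible by 100 but not 400, so NOT a leap year

No


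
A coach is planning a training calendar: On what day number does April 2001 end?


Month: April
Year: 2001
April is a 30-day month
Total: 30 days

30


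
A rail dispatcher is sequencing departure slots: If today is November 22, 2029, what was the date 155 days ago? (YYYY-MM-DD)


Start: 2029-11-22
Subtracting 155 days
Days already passed in November: 22
After going back through November: 133 more days to subtract
October 2029: 31 days, 102 remaining
September 2029: 30 days, 72 remaining
August 2029: 31 days, 41 remaining
July 2029: 31 days, 10 remaining
Result: 2029-06-20

2029-06-20


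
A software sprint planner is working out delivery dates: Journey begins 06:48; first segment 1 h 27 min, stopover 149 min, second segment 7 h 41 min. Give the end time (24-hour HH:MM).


Depart: 06:48
Leg 1: +87 min -> 08:15
Layover: +149 min -> 10:44
Leg 2: +461 min -> 18:25
Total travel: 697 minutes = 11h 37m
Arrival: 18:25

18:25


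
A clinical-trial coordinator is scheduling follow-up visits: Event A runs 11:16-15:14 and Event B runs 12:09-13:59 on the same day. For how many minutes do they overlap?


Interval A: [676, 914] minutes from midnight
Interval B: [729, 839] minutes from midnight
Overlap start = max(676, 729) = 729
Overlap end = min(914, 839) = 839
Overlap = 839 - 729 = 110 minutes

110


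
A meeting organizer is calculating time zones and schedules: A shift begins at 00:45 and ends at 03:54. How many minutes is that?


Start time: 00:45 = 45 minutes from midnight
End time: 03:54 = 234 minutes from midnight
Difference: 234 - 45 = 189 minutes
That is 3 hours and 9 minutes

189


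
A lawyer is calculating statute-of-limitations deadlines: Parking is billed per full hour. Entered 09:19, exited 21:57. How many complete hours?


Start: 09:19
End: 21:57
Hour difference: 21 - 9 = 12 hours
Minute difference: 57 - 19 = 38 minutes
Total minutes: 758
Complete hours: 758 / 60 = 12 (remainder 38)

12


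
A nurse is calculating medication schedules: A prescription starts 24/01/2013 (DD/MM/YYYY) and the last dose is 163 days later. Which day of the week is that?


Start: 2013-01-24 (Thursday)
Step 1 - find target date: add 163 days
  2013-01-24 + 163 days = 2013-07-06
Step 2 - day of week:
  163 mod 7 = 2
  Thursday + 2 days -> Saturday
Result: Saturday (2013-07-06)

Saturday


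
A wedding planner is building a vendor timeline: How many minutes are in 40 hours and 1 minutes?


Hours: 40
Minutes: 1
Convert hours to minutes: 40 x 60 = 2400
Add remaining minutes: 2400 + 1 = 2401

2401


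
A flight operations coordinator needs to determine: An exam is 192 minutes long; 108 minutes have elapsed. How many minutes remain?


Total budget: 192 minutes
Time used: 108 minutes
Remaining: 192 - 108 = 84 minutes
Percent used: 56.2%
Percent remaining: 43.8%

84


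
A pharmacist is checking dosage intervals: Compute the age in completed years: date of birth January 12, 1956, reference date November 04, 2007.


Birth: 1956-01-12
Reference: 2007-11-04
Year difference: 2007 - 1956 = 51
Has birthday (01-12) occurred by 11-04? Yes
Age in full years: 51

51


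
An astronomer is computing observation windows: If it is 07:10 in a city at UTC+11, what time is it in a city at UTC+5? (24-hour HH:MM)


Local time: 07:10 at UTC+11 (offset 11h)
Target zone: UTC+5 (offset 5h)
Difference: 5 - (11) = -6 hours
Calculation: 7 + (-6) = 1
Result: 01:10

01:10


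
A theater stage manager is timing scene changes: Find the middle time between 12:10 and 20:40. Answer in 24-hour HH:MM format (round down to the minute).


Start time: 12:10 = 730 minutes from midnight
End time: 20:40 = 1240 minutes from midnight
Sum: 730 + 1240 = 1970
Midpoint: 1970 / 2 = 985 minutes
Convert: 985 / 60 = 16 hours, 25 minutes
Result: 16:25

16:25


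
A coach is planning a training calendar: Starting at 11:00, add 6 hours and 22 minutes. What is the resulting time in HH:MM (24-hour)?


Start time: 11:00
Adding: 6 hours 22 minutes
Minutes: 0 + 22 = 22
Hours: 11 + 6 + 0 = 17
Result: 17:22

17:22


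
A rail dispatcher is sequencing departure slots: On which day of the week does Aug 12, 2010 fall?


Date: 2010-08-12
January 1, 2010 is a Friday
Day of year: 224
Offset from Jan 1: 223 days
223 mod 7 = 6
Result: Thursday

Thursday


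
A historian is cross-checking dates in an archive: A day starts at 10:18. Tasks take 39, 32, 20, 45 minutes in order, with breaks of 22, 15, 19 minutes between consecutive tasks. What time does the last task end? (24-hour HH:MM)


Start: 10:18 = 618 min from midnight
  after task 1 (39 min): 10:57
  after break (22 min): 11:19
  after task 2 (32 min): 11:51
  after break (15 min): 12:06
  after task 3 (20 min): 12:26
  after break (19 min): 12:45
  after task 4 (45 min): 13:30
Total elapsed: 192 minutes
End time: 13:30

13:30


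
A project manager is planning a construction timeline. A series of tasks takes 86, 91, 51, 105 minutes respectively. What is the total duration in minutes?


Durations: 86, 91, 51, 105
Running sum: 86
+ 91 = 177
+ 51 = 228
+ 105 = 333
Total duration: 333 minutes
That is 5 hours and 33 minutes

333


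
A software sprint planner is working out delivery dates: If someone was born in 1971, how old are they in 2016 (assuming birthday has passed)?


Birth year: 1971
Current year: 2016
Age = current year - birth year
Age = 2016 - 1971 = 45

45


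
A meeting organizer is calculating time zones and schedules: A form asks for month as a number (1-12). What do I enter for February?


Calendar month order:
1. January
2. February <--
3. March
February is month number 2

2


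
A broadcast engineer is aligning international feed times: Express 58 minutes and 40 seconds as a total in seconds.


Minutes: 58
Seconds: 40
Convert minutes to seconds: 58 x 60 = 3480
Add remaining seconds: 3480 + 40 = 3520

3520


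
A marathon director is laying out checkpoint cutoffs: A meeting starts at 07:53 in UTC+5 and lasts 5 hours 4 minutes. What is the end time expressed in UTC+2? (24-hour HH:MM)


Start: 07:53 in UTC+5
Step 1 - add duration:
  minutes: 53 + 4 = 57
  hours: 7 + 5 + 0 = 12
  end in UTC+5: 12:57
Step 2 - convert UTC+5 -> UTC+2:
  offset difference: 2 - (5) = -3 hours
  12 + (-3) = 9 -> mod 24 = 9
Result: 09:57 in UTC+2

09:57


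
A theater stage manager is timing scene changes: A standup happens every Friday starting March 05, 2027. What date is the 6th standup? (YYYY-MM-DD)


First occurrence: 2027-03-05 (occurrence 1)
Each occurrence is 7 days after the previous.
Occurrence 6 is 5 weeks after the first.
5 weeks = 35 days
2027-03-05 + 35 days = 2027-04-09

2027-04-09


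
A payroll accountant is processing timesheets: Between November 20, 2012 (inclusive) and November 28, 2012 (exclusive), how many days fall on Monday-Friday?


Start: 2012-11-20 (Tuesday)
End (exclusive): 2012-11-28 (Wednesday)
Total calendar days: 8
Full weeks: 8 // 7 = 1 -> 5 weekdays
Remaining 1 days starting on Tuesday:
  Tue(w) -> 1 weekdays
Total business days: 5 + 1 = 6

6


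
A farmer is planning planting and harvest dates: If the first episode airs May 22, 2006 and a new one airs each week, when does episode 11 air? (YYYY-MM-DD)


First occurrence: 2006-05-22 (occurrence 1)
Each occurrence is 7 days after the previous.
Occurrence 11 is 10 weeks after the first.
10 weeks = 70 days
2006-05-22 + 70 days = 2006-07-31

2006-07-31


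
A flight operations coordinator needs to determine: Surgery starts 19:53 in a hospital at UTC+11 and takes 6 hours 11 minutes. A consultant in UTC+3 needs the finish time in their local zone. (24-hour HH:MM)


Start: 19:53 in UTC+11
Step 1 - add duration:
  minutes: 53 + 11 = 64 (carry 1h)
  hours: 19 + 6 + 1 = 26
  end in UTC+11: 02:04
Step 2 - convert UTC+11 -> UTC+3:
  offset difference: 3 - (11) = -8 hours
  2 + (-8) = -6 -> mod 24 = 18
Result: 18:04 in UTC+3

18:04
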